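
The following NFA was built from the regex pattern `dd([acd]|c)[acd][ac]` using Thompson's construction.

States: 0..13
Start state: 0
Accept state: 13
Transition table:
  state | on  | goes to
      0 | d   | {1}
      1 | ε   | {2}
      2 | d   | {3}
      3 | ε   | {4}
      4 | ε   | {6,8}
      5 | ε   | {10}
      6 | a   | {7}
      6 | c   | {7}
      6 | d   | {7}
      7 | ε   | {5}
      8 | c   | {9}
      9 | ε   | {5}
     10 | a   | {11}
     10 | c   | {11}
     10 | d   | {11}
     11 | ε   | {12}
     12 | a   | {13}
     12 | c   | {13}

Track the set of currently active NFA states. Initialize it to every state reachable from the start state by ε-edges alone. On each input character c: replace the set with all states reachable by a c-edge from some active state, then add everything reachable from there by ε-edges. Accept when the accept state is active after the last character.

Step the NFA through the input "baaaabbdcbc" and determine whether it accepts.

Answer: REJECT

Derivation:
start: ε-closure({0}) = {0}
'b' @ 1: {}  — dead — no transitions
rest 'aaaabbdcbc' ignored (set empty)
end set {} — state 13 not in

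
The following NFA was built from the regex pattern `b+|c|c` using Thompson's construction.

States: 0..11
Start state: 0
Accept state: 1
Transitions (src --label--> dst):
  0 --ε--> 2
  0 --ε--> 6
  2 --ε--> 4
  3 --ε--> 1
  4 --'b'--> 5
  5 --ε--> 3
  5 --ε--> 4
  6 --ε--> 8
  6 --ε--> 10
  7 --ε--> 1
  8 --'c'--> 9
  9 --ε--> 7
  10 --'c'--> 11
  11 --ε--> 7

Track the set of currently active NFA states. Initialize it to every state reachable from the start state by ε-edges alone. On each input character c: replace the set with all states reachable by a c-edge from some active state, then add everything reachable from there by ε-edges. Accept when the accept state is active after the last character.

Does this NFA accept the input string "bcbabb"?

start: ε-closure({0}) = {0,2,4,6,8,10}
'b' @ 1: {1,3,4,5}  (accept∈set)
'c' @ 2: {}  — state set empty
rest 'babb' ignored (set empty)
end set {} — state 1 not in

Answer: REJECT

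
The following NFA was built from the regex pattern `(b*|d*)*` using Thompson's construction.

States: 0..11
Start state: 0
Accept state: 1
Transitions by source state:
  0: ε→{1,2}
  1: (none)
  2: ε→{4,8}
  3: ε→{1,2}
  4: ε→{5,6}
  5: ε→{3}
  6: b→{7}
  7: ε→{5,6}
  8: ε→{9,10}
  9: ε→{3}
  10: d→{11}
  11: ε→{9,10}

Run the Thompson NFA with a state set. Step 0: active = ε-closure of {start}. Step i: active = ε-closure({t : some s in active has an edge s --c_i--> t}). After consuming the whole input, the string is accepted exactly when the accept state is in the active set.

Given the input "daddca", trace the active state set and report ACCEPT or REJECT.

start: ε-closure({0}) = {0,1,2,3,4,5,6,8,9,10}
'd' @ 1: {1,2,3,4,5,6,8,9,10,11}  ✓accept
'a' @ 2: {}  — no active states
rest 'ddca' ignored (set empty)
final: {}; accept 1 not in set

Answer: REJECT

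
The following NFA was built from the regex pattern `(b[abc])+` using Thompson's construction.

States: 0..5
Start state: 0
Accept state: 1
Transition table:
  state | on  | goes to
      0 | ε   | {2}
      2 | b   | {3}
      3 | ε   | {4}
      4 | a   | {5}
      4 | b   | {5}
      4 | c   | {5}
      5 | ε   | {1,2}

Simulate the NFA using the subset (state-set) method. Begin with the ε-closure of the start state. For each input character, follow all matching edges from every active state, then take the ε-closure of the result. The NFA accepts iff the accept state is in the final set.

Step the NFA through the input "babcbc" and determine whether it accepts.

S₀ = ε-closure({0}) = {0,2}
'b' @ 1: {3,4}
'a' @ 2: {1,2,5}  [accepting]
'b' @ 3: {3,4}
'c' @ 4: {1,2,5}  [accepting]
'b' @ 5: {3,4}
'c' @ 6: {1,2,5}  [accepting]
after full input: {1,2,5}  (accept=1 in)

Answer: ACCEPT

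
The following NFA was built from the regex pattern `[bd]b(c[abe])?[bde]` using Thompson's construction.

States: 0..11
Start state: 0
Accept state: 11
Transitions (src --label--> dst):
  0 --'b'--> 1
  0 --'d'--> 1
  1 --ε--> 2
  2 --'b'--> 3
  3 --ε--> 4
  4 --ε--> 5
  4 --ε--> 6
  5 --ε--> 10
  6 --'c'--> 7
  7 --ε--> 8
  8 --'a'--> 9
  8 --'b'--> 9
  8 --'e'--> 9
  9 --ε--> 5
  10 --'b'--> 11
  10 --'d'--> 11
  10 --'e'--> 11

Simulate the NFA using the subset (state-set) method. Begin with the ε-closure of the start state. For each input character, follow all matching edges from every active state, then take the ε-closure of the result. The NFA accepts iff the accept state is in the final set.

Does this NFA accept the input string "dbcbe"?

S₀ = ε-closure({0}) = {0}
'd' @ 1: {1,2}
'b' @ 2: {3,4,5,6,10}
'c' @ 3: {7,8}
'b' @ 4: {5,9,10}
'e' @ 5: {11}  ✓accept
final: {11}; accept 11 in set

Answer: ACCEPT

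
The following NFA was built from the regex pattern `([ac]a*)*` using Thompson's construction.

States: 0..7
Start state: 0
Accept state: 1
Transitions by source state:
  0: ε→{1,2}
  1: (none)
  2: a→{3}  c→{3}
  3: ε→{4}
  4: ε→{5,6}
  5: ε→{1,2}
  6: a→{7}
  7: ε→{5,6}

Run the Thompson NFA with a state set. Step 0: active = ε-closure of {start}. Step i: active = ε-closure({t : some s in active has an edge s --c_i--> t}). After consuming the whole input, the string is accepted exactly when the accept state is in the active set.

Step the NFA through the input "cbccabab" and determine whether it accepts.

start: ε-closure({0}) = {0,1,2}
'c' @ 1: {1,2,3,4,5,6}  (accept∈set)
'b' @ 2: {}  — state set empty
rest 'ccabab' ignored (set empty)
final: {}; accept 1 not in set

Answer: REJECT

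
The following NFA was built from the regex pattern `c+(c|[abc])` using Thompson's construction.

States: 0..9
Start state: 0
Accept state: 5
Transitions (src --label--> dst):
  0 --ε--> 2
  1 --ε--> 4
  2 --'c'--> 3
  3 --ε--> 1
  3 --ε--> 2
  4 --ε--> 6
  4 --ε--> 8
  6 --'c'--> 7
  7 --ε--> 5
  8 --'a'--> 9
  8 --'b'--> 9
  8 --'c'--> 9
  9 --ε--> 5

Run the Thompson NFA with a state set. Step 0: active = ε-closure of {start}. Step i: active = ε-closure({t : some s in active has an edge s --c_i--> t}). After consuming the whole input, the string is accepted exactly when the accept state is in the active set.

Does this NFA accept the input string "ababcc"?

S₀ = ε-closure({0}) = {0,2}
'a' @ 1: {}  — dead — no transitions
rest 'babcc' ignored (set empty)
end set {} — state 5 not in

Answer: REJECT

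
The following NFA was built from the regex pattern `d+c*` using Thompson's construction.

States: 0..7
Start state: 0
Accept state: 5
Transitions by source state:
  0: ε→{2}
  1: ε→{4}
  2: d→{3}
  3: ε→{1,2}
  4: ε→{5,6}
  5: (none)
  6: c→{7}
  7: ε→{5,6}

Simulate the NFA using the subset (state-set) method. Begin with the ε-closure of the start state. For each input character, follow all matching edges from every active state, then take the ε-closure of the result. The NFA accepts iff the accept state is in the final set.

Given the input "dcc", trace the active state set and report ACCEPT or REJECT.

S₀ = ε-closure({0}) = {0,2}
'd' @ 1: {1,2,3,4,5,6}  [accepting]
'c' @ 2: {5,6,7}  [accepting]
'c' @ 3: {5,6,7}  [accepting]
end set {5,6,7} — state 5 in

Answer: ACCEPT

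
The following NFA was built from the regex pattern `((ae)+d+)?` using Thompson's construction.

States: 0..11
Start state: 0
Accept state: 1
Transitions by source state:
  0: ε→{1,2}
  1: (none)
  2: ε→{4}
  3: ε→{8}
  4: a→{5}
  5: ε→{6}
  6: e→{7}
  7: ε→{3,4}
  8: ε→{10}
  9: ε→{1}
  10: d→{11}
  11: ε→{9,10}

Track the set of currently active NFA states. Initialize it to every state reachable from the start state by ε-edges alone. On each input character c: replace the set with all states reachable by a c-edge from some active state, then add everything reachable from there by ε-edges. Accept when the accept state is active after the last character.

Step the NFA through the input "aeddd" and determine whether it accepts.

Answer: ACCEPT

Derivation:
initial (ε-close {0}): {0,1,2,4}
'a' @ 1: {5,6}
'e' @ 2: {3,4,7,8,10}
'd' @ 3: {1,9,10,11}  (accept∈set)
'd' @ 4: {1,9,10,11}  (accept∈set)
'd' @ 5: {1,9,10,11}  (accept∈set)
after full input: {1,9,10,11}  (accept=1 in)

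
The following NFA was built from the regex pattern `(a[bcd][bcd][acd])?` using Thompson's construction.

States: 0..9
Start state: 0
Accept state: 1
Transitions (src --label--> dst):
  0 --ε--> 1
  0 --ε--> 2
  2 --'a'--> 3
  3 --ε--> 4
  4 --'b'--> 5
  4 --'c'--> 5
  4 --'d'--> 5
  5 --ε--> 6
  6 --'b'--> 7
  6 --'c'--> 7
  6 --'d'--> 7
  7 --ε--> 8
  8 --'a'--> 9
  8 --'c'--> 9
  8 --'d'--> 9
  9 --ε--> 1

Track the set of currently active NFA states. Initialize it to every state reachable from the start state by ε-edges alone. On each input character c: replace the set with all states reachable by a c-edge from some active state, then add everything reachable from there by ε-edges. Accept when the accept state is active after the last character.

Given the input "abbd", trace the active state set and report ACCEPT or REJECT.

Answer: ACCEPT

Derivation:
start: ε-closure({0}) = {0,1,2}
'a' @ 1: {3,4}
'b' @ 2: {5,6}
'b' @ 3: {7,8}
'd' @ 4: {1,9}  (accept∈set)
after full input: {1,9}  (accept=1 in)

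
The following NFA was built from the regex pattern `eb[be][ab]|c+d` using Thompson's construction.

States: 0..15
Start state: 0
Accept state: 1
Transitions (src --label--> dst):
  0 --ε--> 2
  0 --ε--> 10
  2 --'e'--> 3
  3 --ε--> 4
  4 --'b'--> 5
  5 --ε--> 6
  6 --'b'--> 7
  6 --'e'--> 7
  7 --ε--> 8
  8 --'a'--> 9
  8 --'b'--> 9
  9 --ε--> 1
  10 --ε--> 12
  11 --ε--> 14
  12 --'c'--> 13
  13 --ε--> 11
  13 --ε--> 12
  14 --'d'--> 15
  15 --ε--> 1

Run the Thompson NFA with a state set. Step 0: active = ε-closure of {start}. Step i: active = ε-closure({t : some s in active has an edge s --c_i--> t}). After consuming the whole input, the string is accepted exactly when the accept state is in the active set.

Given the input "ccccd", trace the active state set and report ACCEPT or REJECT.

Answer: ACCEPT

Derivation:
S₀ = ε-closure({0}) = {0,2,10,12}
'c' @ 1: {11,12,13,14}
'c' @ 2: {11,12,13,14}
'c' @ 3: {11,12,13,14}
'c' @ 4: {11,12,13,14}
'd' @ 5: {1,15}  [accepting]
final: {1,15}; accept 1 in set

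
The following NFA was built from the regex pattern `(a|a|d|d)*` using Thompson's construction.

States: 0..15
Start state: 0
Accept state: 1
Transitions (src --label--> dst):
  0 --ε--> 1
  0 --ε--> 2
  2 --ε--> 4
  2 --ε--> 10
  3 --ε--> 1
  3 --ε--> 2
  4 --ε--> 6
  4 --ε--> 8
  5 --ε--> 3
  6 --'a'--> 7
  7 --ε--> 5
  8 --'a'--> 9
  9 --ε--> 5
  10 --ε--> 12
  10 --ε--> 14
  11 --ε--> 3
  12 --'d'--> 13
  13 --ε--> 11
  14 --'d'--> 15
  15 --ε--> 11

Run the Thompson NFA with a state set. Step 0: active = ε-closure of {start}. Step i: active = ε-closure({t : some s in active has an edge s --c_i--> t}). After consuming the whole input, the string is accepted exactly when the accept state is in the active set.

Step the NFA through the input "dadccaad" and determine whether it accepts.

start: ε-closure({0}) = {0,1,2,4,6,8,10,12,14}
'd' @ 1: {1,2,3,4,6,8,10,11,12,13,14,15}  (accept∈set)
'a' @ 2: {1,2,3,4,5,6,7,8,9,10,12,14}  (accept∈set)
'd' @ 3: {1,2,3,4,6,8,10,11,12,13,14,15}  (accept∈set)
'c' @ 4: {}  — no active states
rest 'caad' ignored (set empty)
final: {}; accept 1 not in set

Answer: REJECT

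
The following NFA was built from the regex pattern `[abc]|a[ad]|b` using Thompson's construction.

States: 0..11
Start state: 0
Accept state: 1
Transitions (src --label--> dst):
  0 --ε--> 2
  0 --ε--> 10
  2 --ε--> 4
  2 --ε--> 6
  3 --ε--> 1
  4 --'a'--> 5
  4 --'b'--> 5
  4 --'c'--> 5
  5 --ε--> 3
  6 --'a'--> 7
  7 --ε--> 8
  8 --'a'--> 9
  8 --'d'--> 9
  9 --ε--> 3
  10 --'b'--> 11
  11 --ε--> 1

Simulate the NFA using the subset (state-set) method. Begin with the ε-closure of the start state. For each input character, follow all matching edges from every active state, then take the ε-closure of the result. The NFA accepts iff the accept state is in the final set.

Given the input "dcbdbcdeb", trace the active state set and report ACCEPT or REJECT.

Answer: REJECT

Trace:
initial (ε-close {0}): {0,2,4,6,10}
'd' @ 1: {}  — no active states
rest 'cbdbcdeb' ignored (set empty)
final: {}; accept 1 not in set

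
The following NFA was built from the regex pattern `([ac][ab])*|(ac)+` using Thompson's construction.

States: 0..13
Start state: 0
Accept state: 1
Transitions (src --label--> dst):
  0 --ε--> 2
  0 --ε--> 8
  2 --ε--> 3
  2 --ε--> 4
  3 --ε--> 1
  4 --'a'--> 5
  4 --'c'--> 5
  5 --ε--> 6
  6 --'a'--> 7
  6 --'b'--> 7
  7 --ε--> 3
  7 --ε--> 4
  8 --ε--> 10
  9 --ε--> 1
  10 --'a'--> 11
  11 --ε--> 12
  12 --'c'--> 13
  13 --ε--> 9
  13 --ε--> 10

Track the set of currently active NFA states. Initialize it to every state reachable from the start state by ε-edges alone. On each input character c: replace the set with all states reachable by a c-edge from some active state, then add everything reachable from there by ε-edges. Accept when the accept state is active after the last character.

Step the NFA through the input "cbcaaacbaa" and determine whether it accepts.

Answer: ACCEPT

Steps:
S₀ = ε-closure({0}) = {0,1,2,3,4,8,10}
'c' @ 1: {5,6}
'b' @ 2: {1,3,4,7}  [accepting]
'c' @ 3: {5,6}
'a' @ 4: {1,3,4,7}  [accepting]
'a' @ 5: {5,6}
'a' @ 6: {1,3,4,7}  [accepting]
'c' @ 7: {5,6}
'b' @ 8: {1,3,4,7}  [accepting]
'a' @ 9: {5,6}
'a' @ 10: {1,3,4,7}  [accepting]
end set {1,3,4,7} — state 1 in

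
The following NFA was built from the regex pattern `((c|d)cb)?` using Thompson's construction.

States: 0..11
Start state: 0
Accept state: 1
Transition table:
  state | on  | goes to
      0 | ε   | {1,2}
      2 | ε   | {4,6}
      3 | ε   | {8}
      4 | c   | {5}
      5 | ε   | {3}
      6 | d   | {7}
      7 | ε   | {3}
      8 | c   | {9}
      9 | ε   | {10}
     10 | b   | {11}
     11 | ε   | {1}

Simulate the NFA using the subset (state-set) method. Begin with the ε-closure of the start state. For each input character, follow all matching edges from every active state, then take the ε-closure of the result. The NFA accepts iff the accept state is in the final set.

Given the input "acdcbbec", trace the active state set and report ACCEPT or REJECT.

S₀ = ε-closure({0}) = {0,1,2,4,6}
'a' @ 1: {}  — state set empty
rest 'cdcbbec' ignored (set empty)
after full input: {}  (accept=1 not in)

Answer: REJECT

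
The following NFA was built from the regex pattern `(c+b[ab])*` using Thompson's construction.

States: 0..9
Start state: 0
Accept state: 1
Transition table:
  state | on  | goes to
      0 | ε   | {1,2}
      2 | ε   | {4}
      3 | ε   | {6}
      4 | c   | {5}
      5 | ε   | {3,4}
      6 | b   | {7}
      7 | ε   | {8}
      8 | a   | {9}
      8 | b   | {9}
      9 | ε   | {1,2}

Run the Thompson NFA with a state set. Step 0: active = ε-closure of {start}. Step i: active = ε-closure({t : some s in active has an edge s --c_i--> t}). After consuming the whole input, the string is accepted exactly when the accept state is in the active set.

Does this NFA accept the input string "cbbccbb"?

Answer: ACCEPT

Derivation:
start: ε-closure({0}) = {0,1,2,4}
'c' @ 1: {3,4,5,6}
'b' @ 2: {7,8}
'b' @ 3: {1,2,4,9}  ✓accept
'c' @ 4: {3,4,5,6}
'c' @ 5: {3,4,5,6}
'b' @ 6: {7,8}
'b' @ 7: {1,2,4,9}  ✓accept
end set {1,2,4,9} — state 1 in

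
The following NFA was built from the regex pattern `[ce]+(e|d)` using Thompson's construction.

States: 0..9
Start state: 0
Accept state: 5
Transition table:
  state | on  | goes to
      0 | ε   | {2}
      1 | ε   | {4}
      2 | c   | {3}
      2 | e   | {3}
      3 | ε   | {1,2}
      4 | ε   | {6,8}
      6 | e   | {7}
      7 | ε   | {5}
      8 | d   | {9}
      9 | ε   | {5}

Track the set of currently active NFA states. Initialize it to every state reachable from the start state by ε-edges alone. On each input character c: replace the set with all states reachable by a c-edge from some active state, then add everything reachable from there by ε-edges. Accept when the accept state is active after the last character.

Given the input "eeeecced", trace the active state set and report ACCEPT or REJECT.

S₀ = ε-closure({0}) = {0,2}
'e' @ 1: {1,2,3,4,6,8}
'e' @ 2: {1,2,3,4,5,6,7,8}  [accepting]
'e' @ 3: {1,2,3,4,5,6,7,8}  [accepting]
'e' @ 4: {1,2,3,4,5,6,7,8}  [accepting]
'c' @ 5: {1,2,3,4,6,8}
'c' @ 6: {1,2,3,4,6,8}
'e' @ 7: {1,2,3,4,5,6,7,8}  [accepting]
'd' @ 8: {5,9}  [accepting]
end set {5,9} — state 5 in

Answer: ACCEPT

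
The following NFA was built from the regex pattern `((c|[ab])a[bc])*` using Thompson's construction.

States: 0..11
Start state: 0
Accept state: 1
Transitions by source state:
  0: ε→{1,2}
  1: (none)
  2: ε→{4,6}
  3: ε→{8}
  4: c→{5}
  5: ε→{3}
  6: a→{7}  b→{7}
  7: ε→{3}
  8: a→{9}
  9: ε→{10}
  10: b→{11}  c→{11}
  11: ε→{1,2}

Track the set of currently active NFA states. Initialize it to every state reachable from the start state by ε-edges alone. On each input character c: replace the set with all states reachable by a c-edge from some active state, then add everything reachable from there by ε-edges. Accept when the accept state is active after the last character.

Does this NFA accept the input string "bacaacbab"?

Answer: ACCEPT

Trace:
start: ε-closure({0}) = {0,1,2,4,6}
'b' @ 1: {3,7,8}
'a' @ 2: {9,10}
'c' @ 3: {1,2,4,6,11}  [accepting]
'a' @ 4: {3,7,8}
'a' @ 5: {9,10}
'c' @ 6: {1,2,4,6,11}  [accepting]
'b' @ 7: {3,7,8}
'a' @ 8: {9,10}
'b' @ 9: {1,2,4,6,11}  [accepting]
final: {1,2,4,6,11}; accept 1 in set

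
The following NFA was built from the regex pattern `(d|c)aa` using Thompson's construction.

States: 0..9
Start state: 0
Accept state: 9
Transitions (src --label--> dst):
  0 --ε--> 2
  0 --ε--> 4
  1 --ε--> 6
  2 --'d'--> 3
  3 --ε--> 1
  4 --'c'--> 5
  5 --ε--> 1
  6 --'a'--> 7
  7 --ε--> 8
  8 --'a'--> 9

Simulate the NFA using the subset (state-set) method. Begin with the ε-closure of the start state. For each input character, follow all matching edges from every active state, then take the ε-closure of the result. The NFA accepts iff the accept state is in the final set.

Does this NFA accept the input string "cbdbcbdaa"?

Answer: REJECT

Trace:
initial (ε-close {0}): {0,2,4}
'c' @ 1: {1,5,6}
'b' @ 2: {}  — state set empty
rest 'dbcbdaa' ignored (set empty)
after full input: {}  (accept=9 not in)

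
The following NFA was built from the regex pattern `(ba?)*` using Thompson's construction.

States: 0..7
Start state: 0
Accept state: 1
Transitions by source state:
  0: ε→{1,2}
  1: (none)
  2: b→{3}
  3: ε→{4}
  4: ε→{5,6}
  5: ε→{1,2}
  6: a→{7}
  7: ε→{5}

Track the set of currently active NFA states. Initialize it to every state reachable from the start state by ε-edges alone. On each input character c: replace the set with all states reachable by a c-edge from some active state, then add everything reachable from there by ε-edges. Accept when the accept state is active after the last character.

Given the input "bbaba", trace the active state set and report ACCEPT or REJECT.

Answer: ACCEPT

Steps:
S₀ = ε-closure({0}) = {0,1,2}
'b' @ 1: {1,2,3,4,5,6}  ✓accept
'b' @ 2: {1,2,3,4,5,6}  ✓accept
'a' @ 3: {1,2,5,7}  ✓accept
'b' @ 4: {1,2,3,4,5,6}  ✓accept
'a' @ 5: {1,2,5,7}  ✓accept
final: {1,2,5,7}; accept 1 in set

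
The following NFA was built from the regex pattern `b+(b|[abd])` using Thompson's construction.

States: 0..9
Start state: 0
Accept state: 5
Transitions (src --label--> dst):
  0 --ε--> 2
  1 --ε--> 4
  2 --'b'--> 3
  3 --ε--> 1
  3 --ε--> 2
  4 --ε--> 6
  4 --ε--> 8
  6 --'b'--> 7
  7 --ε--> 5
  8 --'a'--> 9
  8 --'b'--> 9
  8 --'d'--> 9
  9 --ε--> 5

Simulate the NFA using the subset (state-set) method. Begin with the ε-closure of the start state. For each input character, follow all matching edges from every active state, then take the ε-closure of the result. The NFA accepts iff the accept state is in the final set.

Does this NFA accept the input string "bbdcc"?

S₀ = ε-closure({0}) = {0,2}
'b' @ 1: {1,2,3,4,6,8}
'b' @ 2: {1,2,3,4,5,6,7,8,9}  (accept∈set)
'd' @ 3: {5,9}  (accept∈set)
'c' @ 4: {}  — state set empty
rest 'c' ignored (set empty)
after full input: {}  (accept=5 not in)

Answer: REJECT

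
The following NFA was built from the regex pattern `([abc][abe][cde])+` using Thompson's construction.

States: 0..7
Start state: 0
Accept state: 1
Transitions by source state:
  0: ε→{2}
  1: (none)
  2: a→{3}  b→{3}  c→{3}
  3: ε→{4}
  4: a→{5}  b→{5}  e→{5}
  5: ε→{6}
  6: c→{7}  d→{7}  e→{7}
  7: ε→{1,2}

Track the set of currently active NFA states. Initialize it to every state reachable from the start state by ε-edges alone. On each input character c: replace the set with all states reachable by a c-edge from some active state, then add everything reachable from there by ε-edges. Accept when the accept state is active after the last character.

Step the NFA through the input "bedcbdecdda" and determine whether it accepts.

start: ε-closure({0}) = {0,2}
'b' @ 1: {3,4}
'e' @ 2: {5,6}
'd' @ 3: {1,2,7}  ✓accept
'c' @ 4: {3,4}
'b' @ 5: {5,6}
'd' @ 6: {1,2,7}  ✓accept
'e' @ 7: {}  — state set empty
rest 'cdda' ignored (set empty)
end set {} — state 1 not in

Answer: REJECT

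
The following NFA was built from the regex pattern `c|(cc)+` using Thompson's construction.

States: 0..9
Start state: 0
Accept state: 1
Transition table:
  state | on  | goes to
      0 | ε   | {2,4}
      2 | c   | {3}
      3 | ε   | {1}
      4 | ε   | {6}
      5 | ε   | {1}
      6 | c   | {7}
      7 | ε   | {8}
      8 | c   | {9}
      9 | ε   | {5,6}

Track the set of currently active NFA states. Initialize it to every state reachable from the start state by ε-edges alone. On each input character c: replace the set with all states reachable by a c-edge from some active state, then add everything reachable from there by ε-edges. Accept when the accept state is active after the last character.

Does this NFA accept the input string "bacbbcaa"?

start: ε-closure({0}) = {0,2,4,6}
'b' @ 1: {}  — state set empty
rest 'acbbcaa' ignored (set empty)
end set {} — state 1 not in

Answer: REJECT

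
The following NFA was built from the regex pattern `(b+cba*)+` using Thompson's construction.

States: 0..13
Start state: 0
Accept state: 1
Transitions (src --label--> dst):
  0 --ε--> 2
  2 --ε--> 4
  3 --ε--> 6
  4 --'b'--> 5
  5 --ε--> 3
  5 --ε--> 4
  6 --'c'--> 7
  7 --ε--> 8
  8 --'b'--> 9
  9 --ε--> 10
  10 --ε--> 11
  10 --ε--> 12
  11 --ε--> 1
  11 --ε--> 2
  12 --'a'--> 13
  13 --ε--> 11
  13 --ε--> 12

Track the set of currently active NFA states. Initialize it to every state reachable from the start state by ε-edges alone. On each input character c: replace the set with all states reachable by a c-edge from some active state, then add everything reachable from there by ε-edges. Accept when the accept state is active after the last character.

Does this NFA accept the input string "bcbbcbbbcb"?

Answer: ACCEPT

Trace:
S₀ = ε-closure({0}) = {0,2,4}
'b' @ 1: {3,4,5,6}
'c' @ 2: {7,8}
'b' @ 3: {1,2,4,9,10,11,12}  ✓accept
'b' @ 4: {3,4,5,6}
'c' @ 5: {7,8}
'b' @ 6: {1,2,4,9,10,11,12}  ✓accept
'b' @ 7: {3,4,5,6}
'b' @ 8: {3,4,5,6}
'c' @ 9: {7,8}
'b' @ 10: {1,2,4,9,10,11,12}  ✓accept
final: {1,2,4,9,10,11,12}; accept 1 in set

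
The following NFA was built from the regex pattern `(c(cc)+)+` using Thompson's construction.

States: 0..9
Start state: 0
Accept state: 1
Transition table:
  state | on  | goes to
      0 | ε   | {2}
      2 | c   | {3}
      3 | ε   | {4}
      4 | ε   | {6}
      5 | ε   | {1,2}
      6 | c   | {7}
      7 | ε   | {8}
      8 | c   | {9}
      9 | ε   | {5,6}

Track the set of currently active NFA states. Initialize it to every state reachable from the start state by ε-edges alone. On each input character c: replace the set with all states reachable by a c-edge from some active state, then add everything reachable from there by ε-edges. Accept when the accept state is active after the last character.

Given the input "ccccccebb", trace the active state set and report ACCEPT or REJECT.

initial (ε-close {0}): {0,2}
'c' @ 1: {3,4,6}
'c' @ 2: {7,8}
'c' @ 3: {1,2,5,6,9}  (accept∈set)
'c' @ 4: {3,4,6,7,8}
'c' @ 5: {1,2,5,6,7,8,9}  (accept∈set)
'c' @ 6: {1,2,3,4,5,6,7,8,9}  (accept∈set)
'e' @ 7: {}  — no active states
rest 'bb' ignored (set empty)
end set {} — state 1 not in

Answer: REJECT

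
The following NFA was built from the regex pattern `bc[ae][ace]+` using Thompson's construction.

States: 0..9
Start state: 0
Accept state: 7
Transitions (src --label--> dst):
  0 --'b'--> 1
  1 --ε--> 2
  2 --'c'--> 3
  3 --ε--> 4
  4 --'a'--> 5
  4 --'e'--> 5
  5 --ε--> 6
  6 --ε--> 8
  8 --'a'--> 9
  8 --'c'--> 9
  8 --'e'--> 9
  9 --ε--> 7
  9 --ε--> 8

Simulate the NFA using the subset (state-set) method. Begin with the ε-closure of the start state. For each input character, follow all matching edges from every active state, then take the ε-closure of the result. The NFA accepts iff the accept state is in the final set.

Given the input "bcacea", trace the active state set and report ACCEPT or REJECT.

Answer: ACCEPT

Derivation:
initial (ε-close {0}): {0}
'b' @ 1: {1,2}
'c' @ 2: {3,4}
'a' @ 3: {5,6,8}
'c' @ 4: {7,8,9}  [accepting]
'e' @ 5: {7,8,9}  [accepting]
'a' @ 6: {7,8,9}  [accepting]
after full input: {7,8,9}  (accept=7 in)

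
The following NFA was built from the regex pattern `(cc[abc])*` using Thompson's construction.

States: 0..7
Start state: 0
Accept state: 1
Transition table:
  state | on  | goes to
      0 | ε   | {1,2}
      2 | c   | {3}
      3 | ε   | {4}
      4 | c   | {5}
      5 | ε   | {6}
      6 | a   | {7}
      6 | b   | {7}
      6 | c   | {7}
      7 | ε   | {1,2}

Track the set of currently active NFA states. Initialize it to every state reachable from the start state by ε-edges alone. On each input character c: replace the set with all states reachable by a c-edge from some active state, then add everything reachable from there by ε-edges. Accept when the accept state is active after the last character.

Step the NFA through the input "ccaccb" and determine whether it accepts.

start: ε-closure({0}) = {0,1,2}
'c' @ 1: {3,4}
'c' @ 2: {5,6}
'a' @ 3: {1,2,7}  [accepting]
'c' @ 4: {3,4}
'c' @ 5: {5,6}
'b' @ 6: {1,2,7}  [accepting]
end set {1,2,7} — state 1 in

Answer: ACCEPT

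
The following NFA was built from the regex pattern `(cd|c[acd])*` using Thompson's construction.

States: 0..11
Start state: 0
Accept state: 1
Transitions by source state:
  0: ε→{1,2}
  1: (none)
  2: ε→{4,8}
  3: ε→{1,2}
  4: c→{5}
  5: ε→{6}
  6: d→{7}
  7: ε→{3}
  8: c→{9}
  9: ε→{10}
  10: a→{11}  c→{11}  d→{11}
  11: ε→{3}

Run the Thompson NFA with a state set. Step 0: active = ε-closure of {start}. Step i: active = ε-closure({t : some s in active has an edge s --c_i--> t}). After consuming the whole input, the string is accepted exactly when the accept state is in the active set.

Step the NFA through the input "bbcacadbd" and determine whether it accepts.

Answer: REJECT

Steps:
initial (ε-close {0}): {0,1,2,4,8}
'b' @ 1: {}  — dead — no transitions
rest 'bcacadbd' ignored (set empty)
final: {}; accept 1 not in set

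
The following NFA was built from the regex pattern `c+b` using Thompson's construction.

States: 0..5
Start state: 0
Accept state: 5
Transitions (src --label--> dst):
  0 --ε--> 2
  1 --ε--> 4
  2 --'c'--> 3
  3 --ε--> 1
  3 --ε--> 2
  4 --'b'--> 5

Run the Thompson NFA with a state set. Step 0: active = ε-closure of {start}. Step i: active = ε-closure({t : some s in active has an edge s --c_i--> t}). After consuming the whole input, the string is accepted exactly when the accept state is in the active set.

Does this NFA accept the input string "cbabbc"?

initial (ε-close {0}): {0,2}
'c' @ 1: {1,2,3,4}
'b' @ 2: {5}  (accept∈set)
'a' @ 3: {}  — no active states
rest 'bbc' ignored (set empty)
end set {} — state 5 not in

Answer: REJECT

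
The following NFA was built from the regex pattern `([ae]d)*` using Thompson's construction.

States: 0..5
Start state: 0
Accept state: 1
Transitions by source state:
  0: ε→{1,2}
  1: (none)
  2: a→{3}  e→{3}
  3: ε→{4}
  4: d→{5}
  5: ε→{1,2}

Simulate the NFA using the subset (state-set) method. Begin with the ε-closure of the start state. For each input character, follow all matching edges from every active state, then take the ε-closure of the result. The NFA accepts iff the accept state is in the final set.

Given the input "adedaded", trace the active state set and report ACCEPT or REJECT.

Answer: ACCEPT

Derivation:
start: ε-closure({0}) = {0,1,2}
'a' @ 1: {3,4}
'd' @ 2: {1,2,5}  (accept∈set)
'e' @ 3: {3,4}
'd' @ 4: {1,2,5}  (accept∈set)
'a' @ 5: {3,4}
'd' @ 6: {1,2,5}  (accept∈set)
'e' @ 7: {3,4}
'd' @ 8: {1,2,5}  (accept∈set)
final: {1,2,5}; accept 1 in set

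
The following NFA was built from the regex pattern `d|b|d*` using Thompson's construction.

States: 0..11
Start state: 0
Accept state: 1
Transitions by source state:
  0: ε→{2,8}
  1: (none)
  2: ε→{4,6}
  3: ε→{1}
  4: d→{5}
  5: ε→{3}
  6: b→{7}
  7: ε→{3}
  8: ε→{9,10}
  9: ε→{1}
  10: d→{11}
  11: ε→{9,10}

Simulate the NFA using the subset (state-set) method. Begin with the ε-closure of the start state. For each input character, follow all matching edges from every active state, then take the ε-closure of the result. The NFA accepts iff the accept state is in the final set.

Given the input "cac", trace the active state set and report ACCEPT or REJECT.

Answer: REJECT

Derivation:
initial (ε-close {0}): {0,1,2,4,6,8,9,10}
'c' @ 1: {}  — state set empty
rest 'ac' ignored (set empty)
final: {}; accept 1 not in set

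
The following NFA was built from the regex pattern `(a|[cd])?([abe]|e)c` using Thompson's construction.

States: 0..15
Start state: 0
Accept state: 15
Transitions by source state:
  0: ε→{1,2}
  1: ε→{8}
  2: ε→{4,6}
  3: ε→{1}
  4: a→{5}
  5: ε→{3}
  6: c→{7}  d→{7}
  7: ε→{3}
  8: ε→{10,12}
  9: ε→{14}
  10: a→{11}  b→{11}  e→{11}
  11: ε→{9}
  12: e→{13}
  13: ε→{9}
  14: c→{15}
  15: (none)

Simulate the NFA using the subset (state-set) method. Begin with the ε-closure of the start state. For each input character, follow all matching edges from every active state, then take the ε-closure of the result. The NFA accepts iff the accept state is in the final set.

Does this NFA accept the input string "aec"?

S₀ = ε-closure({0}) = {0,1,2,4,6,8,10,12}
'a' @ 1: {1,3,5,8,9,10,11,12,14}
'e' @ 2: {9,11,13,14}
'c' @ 3: {15}  [accepting]
end set {15} — state 15 in

Answer: ACCEPT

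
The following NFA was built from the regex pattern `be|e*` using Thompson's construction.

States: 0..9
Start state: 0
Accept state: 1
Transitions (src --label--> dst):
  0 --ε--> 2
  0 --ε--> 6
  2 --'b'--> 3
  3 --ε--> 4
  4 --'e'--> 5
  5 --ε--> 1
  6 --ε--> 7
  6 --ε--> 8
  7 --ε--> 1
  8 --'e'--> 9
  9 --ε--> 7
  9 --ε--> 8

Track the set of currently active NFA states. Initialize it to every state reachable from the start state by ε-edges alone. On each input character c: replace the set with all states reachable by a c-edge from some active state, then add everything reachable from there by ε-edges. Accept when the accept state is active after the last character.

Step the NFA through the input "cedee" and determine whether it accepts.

S₀ = ε-closure({0}) = {0,1,2,6,7,8}
'c' @ 1: {}  — dead — no transitions
rest 'edee' ignored (set empty)
after full input: {}  (accept=1 not in)

Answer: REJECT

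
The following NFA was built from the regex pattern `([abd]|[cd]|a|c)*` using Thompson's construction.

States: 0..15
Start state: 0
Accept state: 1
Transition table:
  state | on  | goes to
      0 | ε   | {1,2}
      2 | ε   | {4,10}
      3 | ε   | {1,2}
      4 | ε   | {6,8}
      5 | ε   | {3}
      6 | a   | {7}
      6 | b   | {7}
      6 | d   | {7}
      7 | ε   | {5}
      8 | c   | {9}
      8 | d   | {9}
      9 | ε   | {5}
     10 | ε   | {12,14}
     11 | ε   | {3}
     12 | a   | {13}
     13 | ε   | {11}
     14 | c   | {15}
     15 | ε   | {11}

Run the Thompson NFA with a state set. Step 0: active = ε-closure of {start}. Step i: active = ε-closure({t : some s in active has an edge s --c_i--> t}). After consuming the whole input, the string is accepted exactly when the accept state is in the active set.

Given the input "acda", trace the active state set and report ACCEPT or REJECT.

Answer: ACCEPT

Steps:
start: ε-closure({0}) = {0,1,2,4,6,8,10,12,14}
'a' @ 1: {1,2,3,4,5,6,7,8,10,11,12,13,14}  [accepting]
'c' @ 2: {1,2,3,4,5,6,8,9,10,11,12,14,15}  [accepting]
'd' @ 3: {1,2,3,4,5,6,7,8,9,10,12,14}  [accepting]
'a' @ 4: {1,2,3,4,5,6,7,8,10,11,12,13,14}  [accepting]
end set {1,2,3,4,5,6,7,8,10,11,12,13,14} — state 1 in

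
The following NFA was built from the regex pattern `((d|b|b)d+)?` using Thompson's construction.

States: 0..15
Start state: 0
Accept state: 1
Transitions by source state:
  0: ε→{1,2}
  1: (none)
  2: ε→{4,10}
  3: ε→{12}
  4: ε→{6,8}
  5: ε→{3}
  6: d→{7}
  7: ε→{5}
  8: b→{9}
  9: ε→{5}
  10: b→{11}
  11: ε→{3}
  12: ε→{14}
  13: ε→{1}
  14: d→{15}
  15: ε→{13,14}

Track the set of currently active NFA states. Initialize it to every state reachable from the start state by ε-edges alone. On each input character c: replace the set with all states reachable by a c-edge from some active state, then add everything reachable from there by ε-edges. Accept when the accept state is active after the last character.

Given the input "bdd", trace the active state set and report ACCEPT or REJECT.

initial (ε-close {0}): {0,1,2,4,6,8,10}
'b' @ 1: {3,5,9,11,12,14}
'd' @ 2: {1,13,14,15}  ✓accept
'd' @ 3: {1,13,14,15}  ✓accept
end set {1,13,14,15} — state 1 in

Answer: ACCEPT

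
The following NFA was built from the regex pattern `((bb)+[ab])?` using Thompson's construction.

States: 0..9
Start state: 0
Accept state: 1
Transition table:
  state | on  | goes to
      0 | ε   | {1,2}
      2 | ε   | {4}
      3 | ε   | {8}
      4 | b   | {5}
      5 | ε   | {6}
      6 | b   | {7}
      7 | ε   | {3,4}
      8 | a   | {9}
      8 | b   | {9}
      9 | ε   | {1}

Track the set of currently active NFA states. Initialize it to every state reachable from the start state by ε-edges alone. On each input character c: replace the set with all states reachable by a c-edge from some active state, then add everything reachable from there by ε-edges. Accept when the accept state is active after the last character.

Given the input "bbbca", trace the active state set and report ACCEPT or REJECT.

Answer: REJECT

Derivation:
S₀ = ε-closure({0}) = {0,1,2,4}
'b' @ 1: {5,6}
'b' @ 2: {3,4,7,8}
'b' @ 3: {1,5,6,9}  (accept∈set)
'c' @ 4: {}  — state set empty
rest 'a' ignored (set empty)
end set {} — state 1 not in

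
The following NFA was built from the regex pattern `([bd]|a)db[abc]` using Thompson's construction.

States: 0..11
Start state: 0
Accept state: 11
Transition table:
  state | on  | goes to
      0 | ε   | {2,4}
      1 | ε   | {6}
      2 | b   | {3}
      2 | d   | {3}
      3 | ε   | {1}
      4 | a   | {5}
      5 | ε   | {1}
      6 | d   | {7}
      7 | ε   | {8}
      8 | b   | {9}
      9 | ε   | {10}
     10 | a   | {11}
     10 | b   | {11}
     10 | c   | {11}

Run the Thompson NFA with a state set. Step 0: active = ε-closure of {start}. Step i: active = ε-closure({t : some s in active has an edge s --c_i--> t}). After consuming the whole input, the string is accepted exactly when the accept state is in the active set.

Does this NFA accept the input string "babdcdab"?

initial (ε-close {0}): {0,2,4}
'b' @ 1: {1,3,6}
'a' @ 2: {}  — state set empty
rest 'bdcdab' ignored (set empty)
after full input: {}  (accept=11 not in)

Answer: REJECT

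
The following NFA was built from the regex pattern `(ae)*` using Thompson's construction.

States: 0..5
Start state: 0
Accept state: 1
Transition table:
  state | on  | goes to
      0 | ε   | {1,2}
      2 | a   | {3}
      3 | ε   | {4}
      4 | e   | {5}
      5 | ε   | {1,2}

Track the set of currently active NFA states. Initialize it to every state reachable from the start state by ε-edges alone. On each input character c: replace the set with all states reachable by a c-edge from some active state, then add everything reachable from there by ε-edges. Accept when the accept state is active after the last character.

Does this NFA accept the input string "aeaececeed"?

initial (ε-close {0}): {0,1,2}
'a' @ 1: {3,4}
'e' @ 2: {1,2,5}  (accept∈set)
'a' @ 3: {3,4}
'e' @ 4: {1,2,5}  (accept∈set)
'c' @ 5: {}  — no active states
rest 'eceed' ignored (set empty)
end set {} — state 1 not in

Answer: REJECT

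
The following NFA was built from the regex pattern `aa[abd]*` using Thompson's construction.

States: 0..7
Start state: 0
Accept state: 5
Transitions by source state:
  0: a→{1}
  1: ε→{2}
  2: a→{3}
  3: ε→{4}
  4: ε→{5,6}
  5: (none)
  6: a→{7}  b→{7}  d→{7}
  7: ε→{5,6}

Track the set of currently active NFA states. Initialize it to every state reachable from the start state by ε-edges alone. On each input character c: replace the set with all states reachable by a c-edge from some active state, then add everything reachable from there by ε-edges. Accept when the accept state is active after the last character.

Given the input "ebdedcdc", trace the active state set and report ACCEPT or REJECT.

initial (ε-close {0}): {0}
'e' @ 1: {}  — state set empty
rest 'bdedcdc' ignored (set empty)
end set {} — state 5 not in

Answer: REJECT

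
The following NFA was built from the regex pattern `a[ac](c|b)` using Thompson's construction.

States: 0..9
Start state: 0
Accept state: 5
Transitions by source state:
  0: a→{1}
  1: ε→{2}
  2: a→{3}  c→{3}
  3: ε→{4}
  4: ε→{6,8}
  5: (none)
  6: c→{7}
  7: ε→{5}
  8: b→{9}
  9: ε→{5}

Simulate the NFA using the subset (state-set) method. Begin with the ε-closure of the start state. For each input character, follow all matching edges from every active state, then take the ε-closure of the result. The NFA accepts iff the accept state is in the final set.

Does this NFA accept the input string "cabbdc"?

S₀ = ε-closure({0}) = {0}
'c' @ 1: {}  — state set empty
rest 'abbdc' ignored (set empty)
final: {}; accept 5 not in set

Answer: REJECT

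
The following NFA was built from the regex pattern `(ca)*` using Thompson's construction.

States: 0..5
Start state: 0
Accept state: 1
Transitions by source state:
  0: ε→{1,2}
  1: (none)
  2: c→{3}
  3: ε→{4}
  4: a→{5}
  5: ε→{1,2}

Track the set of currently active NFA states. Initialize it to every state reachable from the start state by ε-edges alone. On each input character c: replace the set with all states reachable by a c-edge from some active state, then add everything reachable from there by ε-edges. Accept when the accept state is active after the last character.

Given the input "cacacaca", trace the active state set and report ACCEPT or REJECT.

Answer: ACCEPT

Trace:
S₀ = ε-closure({0}) = {0,1,2}
'c' @ 1: {3,4}
'a' @ 2: {1,2,5}  [accepting]
'c' @ 3: {3,4}
'a' @ 4: {1,2,5}  [accepting]
'c' @ 5: {3,4}
'a' @ 6: {1,2,5}  [accepting]
'c' @ 7: {3,4}
'a' @ 8: {1,2,5}  [accepting]
final: {1,2,5}; accept 1 in set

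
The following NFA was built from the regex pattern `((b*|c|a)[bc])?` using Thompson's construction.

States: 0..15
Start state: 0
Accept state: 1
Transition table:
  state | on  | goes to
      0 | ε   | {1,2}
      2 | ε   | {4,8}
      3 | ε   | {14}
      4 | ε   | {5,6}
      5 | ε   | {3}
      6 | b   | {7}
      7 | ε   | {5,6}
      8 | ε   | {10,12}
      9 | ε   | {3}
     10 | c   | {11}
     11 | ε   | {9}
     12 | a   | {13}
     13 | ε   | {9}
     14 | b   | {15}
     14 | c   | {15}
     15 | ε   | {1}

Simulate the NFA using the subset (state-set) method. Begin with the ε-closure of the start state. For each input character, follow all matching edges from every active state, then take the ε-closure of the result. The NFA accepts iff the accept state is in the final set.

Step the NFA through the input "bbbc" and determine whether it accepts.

initial (ε-close {0}): {0,1,2,3,4,5,6,8,10,12,14}
'b' @ 1: {1,3,5,6,7,14,15}  [accepting]
'b' @ 2: {1,3,5,6,7,14,15}  [accepting]
'b' @ 3: {1,3,5,6,7,14,15}  [accepting]
'c' @ 4: {1,15}  [accepting]
end set {1,15} — state 1 in

Answer: ACCEPT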